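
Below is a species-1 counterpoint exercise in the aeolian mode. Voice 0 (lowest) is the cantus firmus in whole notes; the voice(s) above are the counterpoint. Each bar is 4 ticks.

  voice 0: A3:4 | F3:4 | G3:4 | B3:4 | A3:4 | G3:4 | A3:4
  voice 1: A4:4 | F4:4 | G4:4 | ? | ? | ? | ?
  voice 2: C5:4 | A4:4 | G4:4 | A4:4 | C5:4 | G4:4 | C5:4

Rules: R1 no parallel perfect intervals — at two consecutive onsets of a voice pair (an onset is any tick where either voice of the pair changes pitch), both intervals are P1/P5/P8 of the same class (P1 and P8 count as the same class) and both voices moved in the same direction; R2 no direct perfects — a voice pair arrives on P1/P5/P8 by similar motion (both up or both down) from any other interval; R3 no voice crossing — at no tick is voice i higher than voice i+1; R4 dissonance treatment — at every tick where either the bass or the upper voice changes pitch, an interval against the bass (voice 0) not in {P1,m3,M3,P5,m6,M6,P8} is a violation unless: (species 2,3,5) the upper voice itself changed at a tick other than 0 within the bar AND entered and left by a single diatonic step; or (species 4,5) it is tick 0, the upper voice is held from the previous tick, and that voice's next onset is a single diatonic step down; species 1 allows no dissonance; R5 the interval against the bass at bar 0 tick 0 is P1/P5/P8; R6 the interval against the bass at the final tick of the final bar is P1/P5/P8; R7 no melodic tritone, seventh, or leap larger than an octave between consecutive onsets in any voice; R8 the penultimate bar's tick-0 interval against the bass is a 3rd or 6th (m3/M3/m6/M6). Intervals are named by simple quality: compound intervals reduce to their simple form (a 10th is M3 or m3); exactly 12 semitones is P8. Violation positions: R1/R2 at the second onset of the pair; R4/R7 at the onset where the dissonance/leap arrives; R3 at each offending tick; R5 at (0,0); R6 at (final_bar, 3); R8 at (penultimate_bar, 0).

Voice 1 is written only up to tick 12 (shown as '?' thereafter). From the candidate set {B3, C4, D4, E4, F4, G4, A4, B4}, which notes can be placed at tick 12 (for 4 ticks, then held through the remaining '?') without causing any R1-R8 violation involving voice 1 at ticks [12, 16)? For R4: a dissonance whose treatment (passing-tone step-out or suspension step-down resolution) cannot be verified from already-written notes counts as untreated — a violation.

{B3, D4, G4}

B3: legal
C4: violates R4
D4: legal
E4: violates R4
F4: violates R4
G4: legal
A4: violates R1,R4
B4: violates R1,R3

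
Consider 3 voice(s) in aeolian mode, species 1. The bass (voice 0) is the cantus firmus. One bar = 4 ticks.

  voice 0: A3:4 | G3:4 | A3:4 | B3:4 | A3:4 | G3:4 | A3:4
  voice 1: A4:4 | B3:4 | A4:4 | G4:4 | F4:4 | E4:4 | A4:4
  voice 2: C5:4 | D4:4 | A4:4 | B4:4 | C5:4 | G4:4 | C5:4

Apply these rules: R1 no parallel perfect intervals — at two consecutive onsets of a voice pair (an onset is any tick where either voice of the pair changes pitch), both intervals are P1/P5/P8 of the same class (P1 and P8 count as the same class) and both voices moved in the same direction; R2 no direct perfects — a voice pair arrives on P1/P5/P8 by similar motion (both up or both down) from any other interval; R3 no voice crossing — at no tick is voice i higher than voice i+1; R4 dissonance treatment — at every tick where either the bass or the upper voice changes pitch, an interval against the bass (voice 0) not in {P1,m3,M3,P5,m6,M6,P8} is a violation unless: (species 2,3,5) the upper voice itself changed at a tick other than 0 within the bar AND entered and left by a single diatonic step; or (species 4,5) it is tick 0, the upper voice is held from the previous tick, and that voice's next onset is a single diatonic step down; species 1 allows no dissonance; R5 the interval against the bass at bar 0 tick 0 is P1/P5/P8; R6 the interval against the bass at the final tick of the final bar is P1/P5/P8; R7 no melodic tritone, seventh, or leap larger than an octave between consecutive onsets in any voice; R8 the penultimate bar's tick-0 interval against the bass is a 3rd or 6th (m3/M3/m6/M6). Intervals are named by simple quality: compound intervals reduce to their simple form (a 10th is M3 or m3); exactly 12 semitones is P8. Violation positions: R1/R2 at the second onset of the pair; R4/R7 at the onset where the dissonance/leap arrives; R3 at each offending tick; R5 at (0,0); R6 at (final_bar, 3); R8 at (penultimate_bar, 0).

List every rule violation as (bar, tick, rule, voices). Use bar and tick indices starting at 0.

(0, 0, R5, (0, 2))
(1, 0, R2, (0, 2))
(1, 0, R7, (1,))
(1, 0, R7, (2,))
(2, 0, R2, (0, 1))
(2, 0, R2, (0, 2))
(2, 0, R2, (1, 2))
(2, 0, R7, (1,))
(3, 0, R1, (0, 2))
(5, 0, R2, (0, 2))
(5, 0, R8, (0, 2))
(6, 0, R2, (0, 1))
(6, 3, R6, (0, 2))

bar 0: v0=A3 v1=A4 v2=C5 downbeat m3
bar 1: v0=G3 v1=B3 v2=D4 downbeat P5
bar 2: v0=A3 v1=A4 v2=A4 downbeat P8
bar 3: v0=B3 v1=G4 v2=B4 downbeat P8
bar 4: v0=A3 v1=F4 v2=C5 downbeat m3
bar 5: v0=G3 v1=E4 v2=G4 downbeat P8
bar 6: v0=A3 v1=A4 v2=C5 downbeat m3
  -> R5 @ bar 0 tick 0 v(0, 2): opens on m3
  -> R2 @ bar 1 tick 0 v(0, 2): A3/C5 m3 -> G3/D4 P5 similar
  -> R7 @ bar 1 tick 0 v(1,): A4->B3 leap 10st
  -> R7 @ bar 1 tick 0 v(2,): C5->D4 leap 10st
  -> R2 @ bar 2 tick 0 v(0, 1): G3/B3 M3 -> A3/A4 P8 similar
  -> R2 @ bar 2 tick 0 v(0, 2): G3/D4 P5 -> A3/A4 P8 similar
  -> R2 @ bar 2 tick 0 v(1, 2): B3/D4 m3 -> A4/A4 P1 similar
  -> R7 @ bar 2 tick 0 v(1,): B3->A4 leap 10st
  -> R1 @ bar 3 tick 0 v(0, 2): A3/A4 P8 -> B3/B4 P8 similar
  -> R2 @ bar 5 tick 0 v(0, 2): A3/C5 m3 -> G3/G4 P8 similar
  -> R8 @ bar 5 tick 0 v(0, 2): penult P8 not 3rd/6th
  -> R2 @ bar 6 tick 0 v(0, 1): G3/E4 M6 -> A3/A4 P8 similar
  -> R6 @ bar 6 tick 3 v(0, 2): closes on m3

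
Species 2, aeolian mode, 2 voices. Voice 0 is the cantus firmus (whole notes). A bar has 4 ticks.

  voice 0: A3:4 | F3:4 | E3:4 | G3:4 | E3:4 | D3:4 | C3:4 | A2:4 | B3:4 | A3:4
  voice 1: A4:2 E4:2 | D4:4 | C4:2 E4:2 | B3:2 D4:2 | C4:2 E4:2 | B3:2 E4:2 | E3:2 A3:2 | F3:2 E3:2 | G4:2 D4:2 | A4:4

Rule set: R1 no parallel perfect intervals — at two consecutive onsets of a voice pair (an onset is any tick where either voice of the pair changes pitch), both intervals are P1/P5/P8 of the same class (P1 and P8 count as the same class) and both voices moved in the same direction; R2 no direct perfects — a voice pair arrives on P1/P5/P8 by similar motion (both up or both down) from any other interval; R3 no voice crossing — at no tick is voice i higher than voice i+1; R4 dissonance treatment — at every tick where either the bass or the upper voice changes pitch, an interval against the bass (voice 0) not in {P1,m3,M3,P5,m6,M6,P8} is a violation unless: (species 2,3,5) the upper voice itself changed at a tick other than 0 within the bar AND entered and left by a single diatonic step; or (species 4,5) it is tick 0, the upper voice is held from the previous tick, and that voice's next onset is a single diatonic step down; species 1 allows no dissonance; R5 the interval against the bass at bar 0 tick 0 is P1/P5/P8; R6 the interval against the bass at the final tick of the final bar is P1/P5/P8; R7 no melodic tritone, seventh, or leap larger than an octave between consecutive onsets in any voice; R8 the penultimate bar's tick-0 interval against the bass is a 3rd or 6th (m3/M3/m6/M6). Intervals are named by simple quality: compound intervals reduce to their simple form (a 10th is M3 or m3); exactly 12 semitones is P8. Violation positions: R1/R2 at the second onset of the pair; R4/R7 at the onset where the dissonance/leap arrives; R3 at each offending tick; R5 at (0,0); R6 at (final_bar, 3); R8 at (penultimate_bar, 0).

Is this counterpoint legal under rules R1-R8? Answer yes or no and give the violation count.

bar 0: v0=A3 v1=A4 (P8)
bar 1: v0=F3 v1=D4 (M6)
bar 2: v0=E3 v1=C4 (m6)
bar 3: v0=G3 v1=B3 (M3)
bar 4: v0=E3 v1=C4 (m6)
bar 5: v0=D3 v1=B3 (M6)
bar 6: v0=C3 v1=E3 (M3)
bar 7: v0=A2 v1=F3 (m6)
bar 8: v0=B3 v1=G4 (m6)
bar 9: v0=A3 v1=A4 (P8)
  R4 @ bar5.2: D3/E4 M2 untreated
  R7 @ bar8.0: A2->B3 leap 14st
  R7 @ bar8.0: E3->G4 leap 15st

No (3 violations)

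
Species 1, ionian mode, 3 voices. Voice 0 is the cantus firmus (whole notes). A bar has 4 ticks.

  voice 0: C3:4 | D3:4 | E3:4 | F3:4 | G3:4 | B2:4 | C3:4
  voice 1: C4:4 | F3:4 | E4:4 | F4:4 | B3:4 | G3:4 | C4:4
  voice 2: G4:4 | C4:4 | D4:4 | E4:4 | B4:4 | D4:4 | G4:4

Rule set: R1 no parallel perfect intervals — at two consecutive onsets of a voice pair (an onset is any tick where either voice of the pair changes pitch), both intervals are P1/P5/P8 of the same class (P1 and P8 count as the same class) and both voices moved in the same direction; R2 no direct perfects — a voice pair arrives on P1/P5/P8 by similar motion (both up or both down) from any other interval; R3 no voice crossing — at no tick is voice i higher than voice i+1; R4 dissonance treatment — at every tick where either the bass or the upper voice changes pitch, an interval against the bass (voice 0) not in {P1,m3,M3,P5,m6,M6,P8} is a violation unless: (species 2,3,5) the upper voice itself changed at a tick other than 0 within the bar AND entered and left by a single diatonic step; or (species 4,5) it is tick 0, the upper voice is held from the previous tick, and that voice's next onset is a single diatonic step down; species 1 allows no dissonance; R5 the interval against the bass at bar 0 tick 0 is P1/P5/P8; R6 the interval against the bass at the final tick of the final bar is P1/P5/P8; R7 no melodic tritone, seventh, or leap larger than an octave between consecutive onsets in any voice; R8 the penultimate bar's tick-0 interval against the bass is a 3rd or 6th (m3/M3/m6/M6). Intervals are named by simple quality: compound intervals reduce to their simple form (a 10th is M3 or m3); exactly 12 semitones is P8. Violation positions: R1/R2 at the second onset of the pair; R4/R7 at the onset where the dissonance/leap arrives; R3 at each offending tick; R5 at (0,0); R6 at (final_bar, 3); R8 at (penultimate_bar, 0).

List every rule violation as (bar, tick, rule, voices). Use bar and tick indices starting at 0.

bar 0: v0=C3 v1=C4 v2=G4 downbeat P5
bar 1: v0=D3 v1=F3 v2=C4 downbeat m7
bar 2: v0=E3 v1=E4 v2=D4 downbeat m7
bar 3: v0=F3 v1=F4 v2=E4 downbeat M7
bar 4: v0=G3 v1=B3 v2=B4 downbeat M3
bar 5: v0=B2 v1=G3 v2=D4 downbeat m3
bar 6: v0=C3 v1=C4 v2=G4 downbeat P5
  -> R1 @ bar 1 tick 0 v(1, 2): C4/G4 P5 -> F3/C4 P5 similar
  -> R4 @ bar 1 tick 0 v(0, 2): D3/C4 m7 untreated
  -> R2 @ bar 2 tick 0 v(0, 1): D3/F3 m3 -> E3/E4 P8 similar
  -> R3 @ bar 2 tick 0 v(1, 2): E4 above D4
  -> R4 @ bar 2 tick 0 v(0, 2): E3/D4 m7 untreated
  -> R7 @ bar 2 tick 0 v(1,): F3->E4 leap 11st
  -> R3 @ bar 2 tick 1 v(1, 2): E4 above D4
  -> R3 @ bar 2 tick 2 v(1, 2): E4 above D4
  -> R3 @ bar 2 tick 3 v(1, 2): E4 above D4
  -> R1 @ bar 3 tick 0 v(0, 1): E3/E4 P8 -> F3/F4 P8 similar
  -> R3 @ bar 3 tick 0 v(1, 2): F4 above E4
  -> R4 @ bar 3 tick 0 v(0, 2): F3/E4 M7 untreated
  -> R3 @ bar 3 tick 1 v(1, 2): F4 above E4
  -> R3 @ bar 3 tick 2 v(1, 2): F4 above E4
  -> R3 @ bar 3 tick 3 v(1, 2): F4 above E4
  -> R7 @ bar 4 tick 0 v(1,): F4->B3 leap 6st
  -> R2 @ bar 5 tick 0 v(1, 2): B3/B4 P8 -> G3/D4 P5 similar
  -> R1 @ bar 6 tick 0 v(1, 2): G3/D4 P5 -> C4/G4 P5 similar
  -> R2 @ bar 6 tick 0 v(0, 1): B2/G3 m6 -> C3/C4 P8 similar
  -> R2 @ bar 6 tick 0 v(0, 2): B2/D4 m3 -> C3/G4 P5 similar

(1, 0, R1, (1, 2))
(1, 0, R4, (0, 2))
(2, 0, R2, (0, 1))
(2, 0, R3, (1, 2))
(2, 0, R4, (0, 2))
(2, 0, R7, (1,))
(2, 1, R3, (1, 2))
(2, 2, R3, (1, 2))
(2, 3, R3, (1, 2))
(3, 0, R1, (0, 1))
(3, 0, R3, (1, 2))
(3, 0, R4, (0, 2))
(3, 1, R3, (1, 2))
(3, 2, R3, (1, 2))
(3, 3, R3, (1, 2))
(4, 0, R7, (1,))
(5, 0, R2, (1, 2))
(6, 0, R1, (1, 2))
(6, 0, R2, (0, 1))
(6, 0, R2, (0, 2))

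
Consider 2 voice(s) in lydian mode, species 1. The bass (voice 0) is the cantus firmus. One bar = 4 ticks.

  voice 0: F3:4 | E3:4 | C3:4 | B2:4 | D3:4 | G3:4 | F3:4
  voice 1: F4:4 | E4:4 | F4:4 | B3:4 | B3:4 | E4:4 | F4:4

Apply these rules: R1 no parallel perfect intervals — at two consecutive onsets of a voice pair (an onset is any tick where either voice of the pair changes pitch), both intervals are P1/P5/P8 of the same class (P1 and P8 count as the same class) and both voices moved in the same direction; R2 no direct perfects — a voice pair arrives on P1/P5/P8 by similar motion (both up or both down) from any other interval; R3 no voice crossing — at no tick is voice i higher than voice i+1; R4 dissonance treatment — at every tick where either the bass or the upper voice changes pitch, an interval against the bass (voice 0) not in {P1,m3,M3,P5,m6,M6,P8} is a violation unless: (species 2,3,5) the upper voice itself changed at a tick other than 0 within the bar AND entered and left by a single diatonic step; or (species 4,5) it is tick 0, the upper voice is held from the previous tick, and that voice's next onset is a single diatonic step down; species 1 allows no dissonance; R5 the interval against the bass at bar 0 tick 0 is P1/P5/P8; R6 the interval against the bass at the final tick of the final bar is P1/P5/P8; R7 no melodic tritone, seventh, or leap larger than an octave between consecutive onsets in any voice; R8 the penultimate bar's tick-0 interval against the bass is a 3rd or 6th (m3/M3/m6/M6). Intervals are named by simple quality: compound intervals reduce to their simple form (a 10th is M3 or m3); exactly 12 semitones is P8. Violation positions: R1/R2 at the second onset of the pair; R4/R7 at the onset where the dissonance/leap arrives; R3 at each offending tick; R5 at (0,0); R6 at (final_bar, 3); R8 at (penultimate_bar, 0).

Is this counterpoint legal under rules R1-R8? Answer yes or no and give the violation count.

No (4 violations)

bar 0: v0=F3 v1=F4 (P8)
bar 1: v0=E3 v1=E4 (P8)
bar 2: v0=C3 v1=F4 (P4)
bar 3: v0=B2 v1=B3 (P8)
bar 4: v0=D3 v1=B3 (M6)
bar 5: v0=G3 v1=E4 (M6)
bar 6: v0=F3 v1=F4 (P8)
  R1 @ bar1.0: F3/F4 P8 -> E3/E4 P8 similar
  R4 @ bar2.0: C3/F4 P4 untreated
  R2 @ bar3.0: C3/F4 P4 -> B2/B3 P8 similar
  R7 @ bar3.0: F4->B3 leap 6st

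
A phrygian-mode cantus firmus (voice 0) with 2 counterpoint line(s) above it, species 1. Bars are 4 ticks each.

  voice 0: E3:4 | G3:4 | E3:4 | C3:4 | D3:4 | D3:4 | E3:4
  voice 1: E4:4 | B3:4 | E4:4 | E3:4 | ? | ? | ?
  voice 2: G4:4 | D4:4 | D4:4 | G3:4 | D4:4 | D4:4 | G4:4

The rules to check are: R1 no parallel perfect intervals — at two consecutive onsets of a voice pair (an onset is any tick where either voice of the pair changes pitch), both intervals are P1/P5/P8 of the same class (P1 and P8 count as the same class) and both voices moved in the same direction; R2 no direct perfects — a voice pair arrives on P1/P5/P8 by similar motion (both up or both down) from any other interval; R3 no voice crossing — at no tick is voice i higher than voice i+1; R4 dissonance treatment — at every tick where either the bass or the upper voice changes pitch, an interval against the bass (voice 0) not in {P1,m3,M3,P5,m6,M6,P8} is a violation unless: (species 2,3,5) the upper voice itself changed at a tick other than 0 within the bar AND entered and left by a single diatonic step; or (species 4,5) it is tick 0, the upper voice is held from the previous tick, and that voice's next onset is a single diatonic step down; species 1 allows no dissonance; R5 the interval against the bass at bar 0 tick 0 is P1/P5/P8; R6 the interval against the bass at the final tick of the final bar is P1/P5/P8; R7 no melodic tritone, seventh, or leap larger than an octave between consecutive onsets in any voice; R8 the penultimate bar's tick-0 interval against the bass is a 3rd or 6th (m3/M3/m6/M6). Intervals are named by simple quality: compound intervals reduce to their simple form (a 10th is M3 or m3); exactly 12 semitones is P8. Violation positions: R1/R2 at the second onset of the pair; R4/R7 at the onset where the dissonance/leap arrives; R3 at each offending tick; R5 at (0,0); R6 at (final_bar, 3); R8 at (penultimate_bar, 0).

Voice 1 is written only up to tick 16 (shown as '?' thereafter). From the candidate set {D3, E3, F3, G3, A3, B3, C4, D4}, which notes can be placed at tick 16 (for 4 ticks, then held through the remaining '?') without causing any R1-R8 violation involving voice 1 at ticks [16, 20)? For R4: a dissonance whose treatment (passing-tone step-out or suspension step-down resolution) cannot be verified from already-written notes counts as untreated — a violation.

D3: legal
E3: violates R4
F3: legal
G3: violates R2,R4
A3: violates R2
B3: legal
C4: violates R4
D4: violates R2,R7

{B3, D3, F3}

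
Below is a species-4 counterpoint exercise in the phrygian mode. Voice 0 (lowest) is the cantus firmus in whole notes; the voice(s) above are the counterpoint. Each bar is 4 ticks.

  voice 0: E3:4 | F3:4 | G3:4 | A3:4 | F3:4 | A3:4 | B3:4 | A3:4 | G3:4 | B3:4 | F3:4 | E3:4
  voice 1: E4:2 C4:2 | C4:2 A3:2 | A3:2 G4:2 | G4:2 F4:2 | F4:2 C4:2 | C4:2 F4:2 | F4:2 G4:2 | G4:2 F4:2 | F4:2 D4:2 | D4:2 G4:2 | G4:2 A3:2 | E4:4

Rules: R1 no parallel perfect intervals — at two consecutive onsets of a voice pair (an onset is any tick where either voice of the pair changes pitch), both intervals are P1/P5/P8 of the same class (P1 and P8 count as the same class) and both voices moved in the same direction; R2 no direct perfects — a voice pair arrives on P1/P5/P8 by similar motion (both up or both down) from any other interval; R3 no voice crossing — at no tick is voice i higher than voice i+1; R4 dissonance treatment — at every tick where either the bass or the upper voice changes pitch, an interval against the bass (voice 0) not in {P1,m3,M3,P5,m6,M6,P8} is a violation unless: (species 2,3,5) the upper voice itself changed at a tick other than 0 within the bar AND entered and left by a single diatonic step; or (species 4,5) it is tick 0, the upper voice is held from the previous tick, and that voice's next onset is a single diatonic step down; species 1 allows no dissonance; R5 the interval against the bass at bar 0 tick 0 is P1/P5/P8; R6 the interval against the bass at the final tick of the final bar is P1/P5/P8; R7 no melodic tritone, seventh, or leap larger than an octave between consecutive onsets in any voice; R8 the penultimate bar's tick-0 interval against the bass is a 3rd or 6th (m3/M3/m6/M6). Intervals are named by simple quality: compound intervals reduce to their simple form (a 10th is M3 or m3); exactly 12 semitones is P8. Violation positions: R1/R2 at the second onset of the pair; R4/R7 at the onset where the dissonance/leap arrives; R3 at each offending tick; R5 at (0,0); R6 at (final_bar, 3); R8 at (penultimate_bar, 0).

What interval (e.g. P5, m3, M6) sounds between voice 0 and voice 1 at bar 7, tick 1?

m7

voice 0=A3 voice 1=G4 -> m7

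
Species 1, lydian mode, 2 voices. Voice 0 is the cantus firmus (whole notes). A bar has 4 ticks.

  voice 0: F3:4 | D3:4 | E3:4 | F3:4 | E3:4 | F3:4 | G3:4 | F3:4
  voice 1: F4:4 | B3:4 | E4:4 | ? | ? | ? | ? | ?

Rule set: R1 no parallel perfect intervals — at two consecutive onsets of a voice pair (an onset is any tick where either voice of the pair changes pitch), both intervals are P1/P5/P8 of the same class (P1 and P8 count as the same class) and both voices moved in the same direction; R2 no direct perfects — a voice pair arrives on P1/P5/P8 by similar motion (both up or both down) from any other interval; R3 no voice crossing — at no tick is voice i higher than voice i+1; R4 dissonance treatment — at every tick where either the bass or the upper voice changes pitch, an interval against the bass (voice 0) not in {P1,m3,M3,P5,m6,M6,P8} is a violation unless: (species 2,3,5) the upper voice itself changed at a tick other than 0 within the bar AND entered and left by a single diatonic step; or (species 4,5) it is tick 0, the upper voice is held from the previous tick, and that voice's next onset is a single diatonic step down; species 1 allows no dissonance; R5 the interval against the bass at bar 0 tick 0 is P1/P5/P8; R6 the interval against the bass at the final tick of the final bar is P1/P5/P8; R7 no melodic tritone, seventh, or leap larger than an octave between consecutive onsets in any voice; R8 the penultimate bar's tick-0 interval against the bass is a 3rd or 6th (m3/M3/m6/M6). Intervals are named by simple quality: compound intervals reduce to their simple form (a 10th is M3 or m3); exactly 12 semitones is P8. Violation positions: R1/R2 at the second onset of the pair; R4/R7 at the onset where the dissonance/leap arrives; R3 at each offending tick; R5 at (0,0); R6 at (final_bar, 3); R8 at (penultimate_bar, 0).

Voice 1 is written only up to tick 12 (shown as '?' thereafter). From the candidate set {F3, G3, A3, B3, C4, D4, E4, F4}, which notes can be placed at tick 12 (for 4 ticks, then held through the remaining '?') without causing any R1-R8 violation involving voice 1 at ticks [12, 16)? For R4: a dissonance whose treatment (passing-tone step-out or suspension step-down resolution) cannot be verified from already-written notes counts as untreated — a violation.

{A3, C4, D4}

F3: violates R7
G3: violates R4
A3: legal
B3: violates R4
C4: legal
D4: legal
E4: violates R4
F4: violates R1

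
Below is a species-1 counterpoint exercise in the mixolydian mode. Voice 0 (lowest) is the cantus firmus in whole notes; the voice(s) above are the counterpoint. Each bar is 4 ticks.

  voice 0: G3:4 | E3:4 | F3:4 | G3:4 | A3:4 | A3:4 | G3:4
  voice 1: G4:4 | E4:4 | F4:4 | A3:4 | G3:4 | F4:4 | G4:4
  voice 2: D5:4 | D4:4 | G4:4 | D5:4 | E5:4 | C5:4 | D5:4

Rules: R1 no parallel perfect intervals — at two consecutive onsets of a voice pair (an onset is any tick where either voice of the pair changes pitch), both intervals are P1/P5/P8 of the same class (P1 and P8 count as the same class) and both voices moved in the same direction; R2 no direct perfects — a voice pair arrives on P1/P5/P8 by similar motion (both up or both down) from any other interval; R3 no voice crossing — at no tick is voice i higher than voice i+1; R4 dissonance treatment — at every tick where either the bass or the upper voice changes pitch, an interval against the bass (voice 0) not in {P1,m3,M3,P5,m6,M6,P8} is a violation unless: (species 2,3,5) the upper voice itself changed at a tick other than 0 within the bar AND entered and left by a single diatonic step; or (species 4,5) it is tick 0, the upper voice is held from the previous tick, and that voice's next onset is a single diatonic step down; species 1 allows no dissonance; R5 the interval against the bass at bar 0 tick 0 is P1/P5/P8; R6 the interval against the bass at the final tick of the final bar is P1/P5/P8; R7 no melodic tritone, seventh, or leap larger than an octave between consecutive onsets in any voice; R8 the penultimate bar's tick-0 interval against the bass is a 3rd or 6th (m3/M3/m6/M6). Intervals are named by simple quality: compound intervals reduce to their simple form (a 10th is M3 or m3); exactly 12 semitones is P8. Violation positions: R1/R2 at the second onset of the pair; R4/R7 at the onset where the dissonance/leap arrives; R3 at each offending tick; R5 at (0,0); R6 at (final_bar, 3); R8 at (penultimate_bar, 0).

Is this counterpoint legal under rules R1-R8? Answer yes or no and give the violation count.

No (18 violations)

bar 0: v0=G3 v1=G4 v2=D5 (P5)
bar 1: v0=E3 v1=E4 v2=D4 (m7)
bar 2: v0=F3 v1=F4 v2=G4 (M2)
bar 3: v0=G3 v1=A3 v2=D5 (P5)
bar 4: v0=A3 v1=G3 v2=E5 (P5)
bar 5: v0=A3 v1=F4 v2=C5 (m3)
bar 6: v0=G3 v1=G4 v2=D5 (P5)
  R1 @ bar1.0: G3/G4 P8 -> E3/E4 P8 similar
  R3 @ bar1.0: E4 above D4
  R4 @ bar1.0: E3/D4 m7 untreated
  R3 @ bar1.1: E4 above D4
  R3 @ bar1.2: E4 above D4
  R3 @ bar1.3: E4 above D4
  R1 @ bar2.0: E3/E4 P8 -> F3/F4 P8 similar
  R4 @ bar2.0: F3/G4 M2 untreated
  R2 @ bar3.0: F3/G4 M2 -> G3/D5 P5 similar
  R4 @ bar3.0: G3/A3 M2 untreated
  R1 @ bar4.0: G3/D5 P5 -> A3/E5 P5 similar
  R3 @ bar4.0: A3 above G3
  R4 @ bar4.0: A3/G3 M2 untreated
  R3 @ bar4.1: A3 above G3
  R3 @ bar4.2: A3 above G3
  R3 @ bar4.3: A3 above G3
  R7 @ bar5.0: G3->F4 leap 10st
  R1 @ bar6.0: F4/C5 P5 -> G4/D5 P5 similar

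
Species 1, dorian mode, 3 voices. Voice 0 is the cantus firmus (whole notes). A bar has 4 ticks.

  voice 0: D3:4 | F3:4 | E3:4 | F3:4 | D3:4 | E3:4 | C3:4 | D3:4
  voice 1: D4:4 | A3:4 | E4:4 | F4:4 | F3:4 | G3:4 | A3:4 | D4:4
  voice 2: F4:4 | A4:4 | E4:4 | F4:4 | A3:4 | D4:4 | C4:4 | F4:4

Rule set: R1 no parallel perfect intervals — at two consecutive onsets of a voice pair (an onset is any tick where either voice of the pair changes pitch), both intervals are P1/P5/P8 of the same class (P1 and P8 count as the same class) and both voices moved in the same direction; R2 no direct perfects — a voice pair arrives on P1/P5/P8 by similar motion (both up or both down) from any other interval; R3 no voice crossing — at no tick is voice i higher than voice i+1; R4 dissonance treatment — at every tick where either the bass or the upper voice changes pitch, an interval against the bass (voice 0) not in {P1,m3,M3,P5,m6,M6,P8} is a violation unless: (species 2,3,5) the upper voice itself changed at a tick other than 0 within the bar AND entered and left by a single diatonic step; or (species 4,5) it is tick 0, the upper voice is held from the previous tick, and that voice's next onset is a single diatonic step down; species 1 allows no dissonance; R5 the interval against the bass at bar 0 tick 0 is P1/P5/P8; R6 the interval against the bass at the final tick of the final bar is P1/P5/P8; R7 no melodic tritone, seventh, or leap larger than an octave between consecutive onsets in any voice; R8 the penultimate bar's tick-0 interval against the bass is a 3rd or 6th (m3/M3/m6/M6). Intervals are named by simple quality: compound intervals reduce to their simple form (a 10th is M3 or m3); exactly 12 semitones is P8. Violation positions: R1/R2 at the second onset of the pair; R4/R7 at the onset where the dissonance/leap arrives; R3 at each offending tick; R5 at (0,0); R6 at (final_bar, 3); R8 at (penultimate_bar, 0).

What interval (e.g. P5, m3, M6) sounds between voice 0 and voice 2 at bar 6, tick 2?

P8

voice 0=C3 voice 2=C4 -> P8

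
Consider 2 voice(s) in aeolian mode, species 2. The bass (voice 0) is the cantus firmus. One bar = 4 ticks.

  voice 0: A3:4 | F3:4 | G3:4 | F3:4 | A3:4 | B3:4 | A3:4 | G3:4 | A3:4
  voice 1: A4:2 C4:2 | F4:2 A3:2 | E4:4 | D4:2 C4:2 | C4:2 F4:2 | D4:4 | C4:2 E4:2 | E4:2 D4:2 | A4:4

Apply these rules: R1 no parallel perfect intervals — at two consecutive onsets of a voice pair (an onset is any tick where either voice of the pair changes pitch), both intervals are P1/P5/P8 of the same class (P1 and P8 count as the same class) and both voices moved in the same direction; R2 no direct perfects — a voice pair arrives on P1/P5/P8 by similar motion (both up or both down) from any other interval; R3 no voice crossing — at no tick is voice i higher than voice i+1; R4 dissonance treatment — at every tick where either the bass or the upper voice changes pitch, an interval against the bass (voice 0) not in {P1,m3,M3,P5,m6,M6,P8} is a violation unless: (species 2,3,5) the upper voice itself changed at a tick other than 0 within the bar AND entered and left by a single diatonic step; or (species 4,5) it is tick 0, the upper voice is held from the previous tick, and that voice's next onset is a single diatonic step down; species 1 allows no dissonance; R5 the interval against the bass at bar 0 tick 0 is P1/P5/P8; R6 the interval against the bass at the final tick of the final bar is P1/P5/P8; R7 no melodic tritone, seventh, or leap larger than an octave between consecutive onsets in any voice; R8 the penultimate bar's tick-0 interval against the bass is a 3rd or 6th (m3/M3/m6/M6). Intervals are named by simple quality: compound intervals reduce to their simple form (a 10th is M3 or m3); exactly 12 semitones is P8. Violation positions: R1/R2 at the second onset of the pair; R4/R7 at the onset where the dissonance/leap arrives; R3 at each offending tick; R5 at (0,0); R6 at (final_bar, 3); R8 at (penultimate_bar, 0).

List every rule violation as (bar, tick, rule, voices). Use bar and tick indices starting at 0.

(8, 0, R2, (0, 1))

bar 0: v0=A3 v1=A4 downbeat P8
bar 1: v0=F3 v1=F4 downbeat P8
bar 2: v0=G3 v1=E4 downbeat M6
bar 3: v0=F3 v1=D4 downbeat M6
bar 4: v0=A3 v1=C4 downbeat m3
bar 5: v0=B3 v1=D4 downbeat m3
bar 6: v0=A3 v1=C4 downbeat m3
bar 7: v0=G3 v1=E4 downbeat M6
bar 8: v0=A3 v1=A4 downbeat P8
  -> R2 @ bar 8 tick 0 v(0, 1): G3/D4 P5 -> A3/A4 P8 similar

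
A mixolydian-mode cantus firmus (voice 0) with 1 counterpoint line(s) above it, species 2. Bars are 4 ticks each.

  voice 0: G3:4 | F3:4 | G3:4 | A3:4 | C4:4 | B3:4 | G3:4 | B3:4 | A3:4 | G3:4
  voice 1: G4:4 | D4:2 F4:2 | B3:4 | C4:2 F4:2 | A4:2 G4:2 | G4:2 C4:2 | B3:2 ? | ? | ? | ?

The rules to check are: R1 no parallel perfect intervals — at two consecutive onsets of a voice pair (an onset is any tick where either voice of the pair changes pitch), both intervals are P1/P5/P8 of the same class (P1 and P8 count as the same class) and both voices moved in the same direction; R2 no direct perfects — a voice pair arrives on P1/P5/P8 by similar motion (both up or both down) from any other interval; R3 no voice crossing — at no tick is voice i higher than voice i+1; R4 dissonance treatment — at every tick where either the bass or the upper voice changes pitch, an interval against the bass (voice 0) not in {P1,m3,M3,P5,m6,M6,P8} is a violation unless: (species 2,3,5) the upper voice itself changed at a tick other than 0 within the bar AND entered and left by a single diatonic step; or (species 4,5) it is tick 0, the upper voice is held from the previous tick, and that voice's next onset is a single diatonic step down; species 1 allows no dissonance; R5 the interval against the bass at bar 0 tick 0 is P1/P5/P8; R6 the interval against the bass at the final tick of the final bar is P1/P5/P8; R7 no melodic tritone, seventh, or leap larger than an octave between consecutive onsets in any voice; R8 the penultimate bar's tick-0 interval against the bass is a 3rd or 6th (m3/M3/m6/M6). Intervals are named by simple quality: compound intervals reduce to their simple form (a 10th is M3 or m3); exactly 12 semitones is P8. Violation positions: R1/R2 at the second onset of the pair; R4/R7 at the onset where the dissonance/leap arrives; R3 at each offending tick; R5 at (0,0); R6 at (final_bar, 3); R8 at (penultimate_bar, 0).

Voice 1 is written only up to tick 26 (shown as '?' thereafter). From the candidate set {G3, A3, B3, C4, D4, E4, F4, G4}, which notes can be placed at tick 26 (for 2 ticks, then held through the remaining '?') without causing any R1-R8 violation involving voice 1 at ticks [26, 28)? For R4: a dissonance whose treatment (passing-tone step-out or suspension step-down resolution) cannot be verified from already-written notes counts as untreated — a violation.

G3: legal
A3: violates R4
B3: legal
C4: violates R4
D4: legal
E4: legal
F4: violates R4,R7
G4: legal

{B3, D4, E4, G3, G4}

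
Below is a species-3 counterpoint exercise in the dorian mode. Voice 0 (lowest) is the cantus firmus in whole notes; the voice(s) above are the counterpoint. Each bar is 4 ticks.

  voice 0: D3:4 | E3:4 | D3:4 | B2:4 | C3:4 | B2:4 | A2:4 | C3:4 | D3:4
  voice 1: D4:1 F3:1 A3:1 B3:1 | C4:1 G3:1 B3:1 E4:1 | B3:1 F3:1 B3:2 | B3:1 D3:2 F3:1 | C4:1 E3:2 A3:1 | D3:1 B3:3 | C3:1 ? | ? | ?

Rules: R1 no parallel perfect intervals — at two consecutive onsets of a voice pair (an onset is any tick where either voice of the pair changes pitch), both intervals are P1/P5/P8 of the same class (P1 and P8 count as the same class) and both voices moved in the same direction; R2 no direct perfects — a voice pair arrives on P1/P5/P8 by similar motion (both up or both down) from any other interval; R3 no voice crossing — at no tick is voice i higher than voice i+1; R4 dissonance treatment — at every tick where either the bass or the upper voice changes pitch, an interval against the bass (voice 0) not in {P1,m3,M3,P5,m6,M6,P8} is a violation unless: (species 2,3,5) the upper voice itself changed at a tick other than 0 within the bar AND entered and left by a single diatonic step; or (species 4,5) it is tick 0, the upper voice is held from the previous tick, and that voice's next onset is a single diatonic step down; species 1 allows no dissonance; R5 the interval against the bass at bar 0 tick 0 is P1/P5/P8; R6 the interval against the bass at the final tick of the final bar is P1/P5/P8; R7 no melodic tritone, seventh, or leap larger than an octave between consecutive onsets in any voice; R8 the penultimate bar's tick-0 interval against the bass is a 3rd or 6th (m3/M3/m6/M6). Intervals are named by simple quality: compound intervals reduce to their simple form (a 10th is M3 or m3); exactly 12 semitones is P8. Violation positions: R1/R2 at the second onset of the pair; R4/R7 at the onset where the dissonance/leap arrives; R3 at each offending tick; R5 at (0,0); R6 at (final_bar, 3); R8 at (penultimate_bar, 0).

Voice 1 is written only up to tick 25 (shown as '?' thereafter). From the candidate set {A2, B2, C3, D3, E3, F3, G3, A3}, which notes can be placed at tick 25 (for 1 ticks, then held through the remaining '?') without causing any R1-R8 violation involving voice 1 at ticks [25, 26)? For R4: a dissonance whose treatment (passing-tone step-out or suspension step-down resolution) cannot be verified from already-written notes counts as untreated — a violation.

{A2, A3, C3, E3, F3}

A2: legal
B2: violates R4
C3: legal
D3: violates R4
E3: legal
F3: legal
G3: violates R4
A3: legal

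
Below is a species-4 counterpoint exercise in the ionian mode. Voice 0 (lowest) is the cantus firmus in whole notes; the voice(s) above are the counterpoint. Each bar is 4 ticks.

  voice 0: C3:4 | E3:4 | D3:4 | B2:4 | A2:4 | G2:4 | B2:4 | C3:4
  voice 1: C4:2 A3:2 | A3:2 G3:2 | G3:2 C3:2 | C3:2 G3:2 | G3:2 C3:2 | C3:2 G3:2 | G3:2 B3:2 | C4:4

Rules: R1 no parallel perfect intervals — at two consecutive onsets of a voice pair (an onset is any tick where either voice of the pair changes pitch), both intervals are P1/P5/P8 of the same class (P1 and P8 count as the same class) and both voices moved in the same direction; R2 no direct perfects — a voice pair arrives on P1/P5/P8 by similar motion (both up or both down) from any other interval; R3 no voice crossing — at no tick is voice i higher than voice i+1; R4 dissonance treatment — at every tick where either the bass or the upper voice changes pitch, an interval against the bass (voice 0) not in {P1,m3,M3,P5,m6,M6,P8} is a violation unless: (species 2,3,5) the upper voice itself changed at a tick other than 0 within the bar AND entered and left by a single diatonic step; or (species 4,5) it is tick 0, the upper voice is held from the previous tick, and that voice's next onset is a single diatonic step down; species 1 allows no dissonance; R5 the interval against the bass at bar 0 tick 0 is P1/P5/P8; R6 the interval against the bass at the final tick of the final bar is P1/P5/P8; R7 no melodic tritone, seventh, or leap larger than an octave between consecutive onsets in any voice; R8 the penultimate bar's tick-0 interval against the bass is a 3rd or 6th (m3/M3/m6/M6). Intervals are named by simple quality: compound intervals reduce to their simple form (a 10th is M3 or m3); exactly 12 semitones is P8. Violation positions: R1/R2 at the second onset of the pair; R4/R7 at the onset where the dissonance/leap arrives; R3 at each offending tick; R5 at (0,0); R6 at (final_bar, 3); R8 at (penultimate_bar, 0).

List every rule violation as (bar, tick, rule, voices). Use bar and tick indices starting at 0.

(2, 0, R4, (0, 1))
(2, 2, R3, (0, 1))
(2, 2, R4, (0, 1))
(2, 3, R3, (0, 1))
(3, 0, R4, (0, 1))
(4, 0, R4, (0, 1))
(5, 0, R4, (0, 1))
(7, 0, R1, (0, 1))

bar 0: v0=C3 v1=C4 downbeat P8
bar 1: v0=E3 v1=A3 downbeat P4
bar 2: v0=D3 v1=G3 downbeat P4
bar 3: v0=B2 v1=C3 downbeat m2
bar 4: v0=A2 v1=G3 downbeat m7
bar 5: v0=G2 v1=C3 downbeat P4
bar 6: v0=B2 v1=G3 downbeat m6
bar 7: v0=C3 v1=C4 downbeat P8
  -> R4 @ bar 2 tick 0 v(0, 1): D3/G3 P4 untreated
  -> R3 @ bar 2 tick 2 v(0, 1): D3 above C3
  -> R4 @ bar 2 tick 2 v(0, 1): D3/C3 M2 untreated
  -> R3 @ bar 2 tick 3 v(0, 1): D3 above C3
  -> R4 @ bar 3 tick 0 v(0, 1): B2/C3 m2 untreated
  -> R4 @ bar 4 tick 0 v(0, 1): A2/G3 m7 untreated
  -> R4 @ bar 5 tick 0 v(0, 1): G2/C3 P4 untreated
  -> R1 @ bar 7 tick 0 v(0, 1): B2/B3 P8 -> C3/C4 P8 similar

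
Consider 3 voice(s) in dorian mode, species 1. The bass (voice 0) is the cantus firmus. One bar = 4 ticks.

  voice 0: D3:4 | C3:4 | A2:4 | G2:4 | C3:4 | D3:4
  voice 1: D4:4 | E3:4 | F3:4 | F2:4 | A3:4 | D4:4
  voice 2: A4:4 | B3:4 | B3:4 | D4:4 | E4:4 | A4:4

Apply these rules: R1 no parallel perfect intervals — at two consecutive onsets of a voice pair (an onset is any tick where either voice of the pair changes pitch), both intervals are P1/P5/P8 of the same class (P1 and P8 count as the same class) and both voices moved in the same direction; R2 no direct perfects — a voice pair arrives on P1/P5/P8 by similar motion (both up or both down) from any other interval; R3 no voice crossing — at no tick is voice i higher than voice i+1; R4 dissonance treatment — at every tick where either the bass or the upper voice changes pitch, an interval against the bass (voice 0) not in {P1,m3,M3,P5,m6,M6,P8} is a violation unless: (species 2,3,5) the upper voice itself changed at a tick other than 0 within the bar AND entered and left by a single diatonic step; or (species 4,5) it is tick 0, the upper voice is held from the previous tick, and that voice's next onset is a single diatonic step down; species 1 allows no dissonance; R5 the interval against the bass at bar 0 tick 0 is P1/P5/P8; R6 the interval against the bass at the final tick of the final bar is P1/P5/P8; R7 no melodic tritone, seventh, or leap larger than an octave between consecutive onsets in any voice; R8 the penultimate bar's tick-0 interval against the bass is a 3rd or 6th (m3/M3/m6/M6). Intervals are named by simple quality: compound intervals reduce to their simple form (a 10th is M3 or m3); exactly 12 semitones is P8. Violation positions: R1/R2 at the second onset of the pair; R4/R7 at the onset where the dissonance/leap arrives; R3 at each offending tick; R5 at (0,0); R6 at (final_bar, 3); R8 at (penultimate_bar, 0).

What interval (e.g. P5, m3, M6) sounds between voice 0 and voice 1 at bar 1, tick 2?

voice 0=C3 voice 1=E3 -> M3

M3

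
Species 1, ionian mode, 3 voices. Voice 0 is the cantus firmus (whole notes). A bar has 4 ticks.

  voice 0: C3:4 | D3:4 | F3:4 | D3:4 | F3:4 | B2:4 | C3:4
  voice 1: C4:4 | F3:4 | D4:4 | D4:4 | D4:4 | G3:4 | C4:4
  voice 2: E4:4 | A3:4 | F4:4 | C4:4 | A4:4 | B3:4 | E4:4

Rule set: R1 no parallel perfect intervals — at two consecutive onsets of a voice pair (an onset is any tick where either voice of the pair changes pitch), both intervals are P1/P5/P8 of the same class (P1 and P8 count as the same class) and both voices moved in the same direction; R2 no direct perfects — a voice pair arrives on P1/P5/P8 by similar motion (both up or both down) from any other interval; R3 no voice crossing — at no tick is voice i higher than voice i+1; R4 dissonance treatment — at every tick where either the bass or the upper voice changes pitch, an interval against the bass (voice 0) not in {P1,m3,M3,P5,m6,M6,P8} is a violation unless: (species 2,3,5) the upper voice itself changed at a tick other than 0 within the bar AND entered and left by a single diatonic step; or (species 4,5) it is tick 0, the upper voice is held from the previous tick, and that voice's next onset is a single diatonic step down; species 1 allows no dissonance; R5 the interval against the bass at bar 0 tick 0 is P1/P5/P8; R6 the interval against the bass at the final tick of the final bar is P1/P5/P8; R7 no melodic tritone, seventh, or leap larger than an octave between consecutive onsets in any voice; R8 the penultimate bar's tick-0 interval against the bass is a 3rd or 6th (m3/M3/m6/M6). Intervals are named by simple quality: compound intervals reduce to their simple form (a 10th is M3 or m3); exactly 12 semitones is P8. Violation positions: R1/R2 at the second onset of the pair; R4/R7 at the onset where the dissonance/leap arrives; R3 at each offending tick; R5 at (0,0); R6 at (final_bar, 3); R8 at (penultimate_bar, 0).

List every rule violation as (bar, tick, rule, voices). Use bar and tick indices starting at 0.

bar 0: v0=C3 v1=C4 v2=E4 downbeat M3
bar 1: v0=D3 v1=F3 v2=A3 downbeat P5
bar 2: v0=F3 v1=D4 v2=F4 downbeat P8
bar 3: v0=D3 v1=D4 v2=C4 downbeat m7
bar 4: v0=F3 v1=D4 v2=A4 downbeat M3
bar 5: v0=B2 v1=G3 v2=B3 downbeat P8
bar 6: v0=C3 v1=C4 v2=E4 downbeat M3
  -> R5 @ bar 0 tick 0 v(0, 2): opens on M3
  -> R2 @ bar 2 tick 0 v(0, 2): D3/A3 P5 -> F3/F4 P8 similar
  -> R3 @ bar 3 tick 0 v(1, 2): D4 above C4
  -> R4 @ bar 3 tick 0 v(0, 2): D3/C4 m7 untreated
  -> R3 @ bar 3 tick 1 v(1, 2): D4 above C4
  -> R3 @ bar 3 tick 2 v(1, 2): D4 above C4
  -> R3 @ bar 3 tick 3 v(1, 2): D4 above C4
  -> R2 @ bar 5 tick 0 v(0, 2): F3/A4 M3 -> B2/B3 P8 similar
  -> R7 @ bar 5 tick 0 v(0,): F3->B2 leap 6st
  -> R7 @ bar 5 tick 0 v(2,): A4->B3 leap 10st
  -> R8 @ bar 5 tick 0 v(0, 2): penult P8 not 3rd/6th
  -> R2 @ bar 6 tick 0 v(0, 1): B2/G3 m6 -> C3/C4 P8 similar
  -> R6 @ bar 6 tick 3 v(0, 2): closes on M3

(0, 0, R5, (0, 2))
(2, 0, R2, (0, 2))
(3, 0, R3, (1, 2))
(3, 0, R4, (0, 2))
(3, 1, R3, (1, 2))
(3, 2, R3, (1, 2))
(3, 3, R3, (1, 2))
(5, 0, R2, (0, 2))
(5, 0, R7, (0,))
(5, 0, R7, (2,))
(5, 0, R8, (0, 2))
(6, 0, R2, (0, 1))
(6, 3, R6, (0, 2))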